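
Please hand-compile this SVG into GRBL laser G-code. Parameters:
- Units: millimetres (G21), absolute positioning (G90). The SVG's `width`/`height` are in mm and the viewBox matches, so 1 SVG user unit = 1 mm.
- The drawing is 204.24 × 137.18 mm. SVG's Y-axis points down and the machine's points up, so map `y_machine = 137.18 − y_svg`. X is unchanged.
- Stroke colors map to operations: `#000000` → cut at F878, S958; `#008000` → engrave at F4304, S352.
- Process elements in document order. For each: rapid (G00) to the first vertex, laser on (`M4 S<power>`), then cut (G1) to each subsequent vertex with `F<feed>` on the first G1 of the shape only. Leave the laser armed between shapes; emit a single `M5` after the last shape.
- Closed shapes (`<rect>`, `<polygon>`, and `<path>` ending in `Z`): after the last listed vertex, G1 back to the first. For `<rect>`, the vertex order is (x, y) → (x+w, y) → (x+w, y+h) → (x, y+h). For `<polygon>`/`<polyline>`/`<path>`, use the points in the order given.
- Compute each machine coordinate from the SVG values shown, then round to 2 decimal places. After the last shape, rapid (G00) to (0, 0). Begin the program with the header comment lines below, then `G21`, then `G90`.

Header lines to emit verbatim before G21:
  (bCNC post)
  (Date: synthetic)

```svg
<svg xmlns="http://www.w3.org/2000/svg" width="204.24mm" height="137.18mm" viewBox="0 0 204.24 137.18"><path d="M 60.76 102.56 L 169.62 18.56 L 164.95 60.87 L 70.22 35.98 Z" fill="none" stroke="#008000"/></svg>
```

(bCNC post)
(Date: synthetic)
G21
G90
G00 X60.76 Y34.62
M4 S352
G1 X169.62 Y118.62 F4304
G1 X164.95 Y76.31
G1 X70.22 Y101.20
G1 X60.76 Y34.62
M5
G00 X0.00 Y0.00

viewBox `0 0 204.24 137.18` with mm width/height → 1 unit = 1 mm. Flip: y_m = 137.18 − y_svg.

**Shape 1** — `<path>` closed polygon, stroke `#008000` → engrave (S352, F4304). Machine vertices: (60.76,34.62) → (169.62,118.62) → (164.95,76.31) → (70.22,101.20) → (60.76,34.62). Closed: final G1 returns to the first vertex.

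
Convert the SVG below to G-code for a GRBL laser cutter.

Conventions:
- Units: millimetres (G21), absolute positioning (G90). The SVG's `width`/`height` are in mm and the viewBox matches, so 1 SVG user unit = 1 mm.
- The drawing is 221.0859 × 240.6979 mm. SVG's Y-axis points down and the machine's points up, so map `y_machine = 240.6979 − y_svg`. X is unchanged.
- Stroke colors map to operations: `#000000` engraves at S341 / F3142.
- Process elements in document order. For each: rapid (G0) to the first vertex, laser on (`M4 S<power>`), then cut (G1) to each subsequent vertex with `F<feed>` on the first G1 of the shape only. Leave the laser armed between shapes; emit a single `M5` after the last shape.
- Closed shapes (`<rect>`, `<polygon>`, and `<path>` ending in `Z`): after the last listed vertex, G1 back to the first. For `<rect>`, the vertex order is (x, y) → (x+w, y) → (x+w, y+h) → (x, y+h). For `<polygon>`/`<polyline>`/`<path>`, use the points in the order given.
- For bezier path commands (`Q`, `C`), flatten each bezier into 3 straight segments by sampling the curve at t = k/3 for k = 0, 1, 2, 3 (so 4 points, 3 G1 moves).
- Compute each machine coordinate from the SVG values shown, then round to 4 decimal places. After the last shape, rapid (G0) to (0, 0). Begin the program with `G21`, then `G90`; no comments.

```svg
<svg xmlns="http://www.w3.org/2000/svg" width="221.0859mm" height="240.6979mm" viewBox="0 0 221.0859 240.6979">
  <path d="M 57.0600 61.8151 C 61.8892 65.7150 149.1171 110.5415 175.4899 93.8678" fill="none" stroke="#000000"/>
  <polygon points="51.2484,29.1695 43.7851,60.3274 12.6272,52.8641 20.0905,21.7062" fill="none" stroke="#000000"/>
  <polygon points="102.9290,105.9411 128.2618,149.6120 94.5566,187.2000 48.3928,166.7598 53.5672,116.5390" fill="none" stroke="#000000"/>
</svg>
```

G21
G90
G0 X57.0600 Y178.8828
M4 S341
G1 X84.0497 Y165.1343 F3142
G1 X134.1378 Y146.8629
G1 X175.4899 Y146.8301
G0 X51.2484 Y211.5284
M4 S341
G1 X43.7851 Y180.3705 F3142
G1 X12.6272 Y187.8338
G1 X20.0905 Y218.9917
G1 X51.2484 Y211.5284
G0 X102.9290 Y134.7568
M4 S341
G1 X128.2618 Y91.0859 F3142
G1 X94.5566 Y53.4979
G1 X48.3928 Y73.9381
G1 X53.5672 Y124.1589
G1 X102.9290 Y134.7568
M5
G0 X0.0000 Y0.0000

Since the viewBox matches the mm dimensions, user units are millimetres directly. The only transform is the Y-flip y_m = 240.6979 − y_svg.

Shape 1 is a cubic bezier drawn with `<path>`. Its stroke #000000 means engrave at S341, F3142. After flipping Y the toolpath is (57.0600,178.8828) → (84.0497,165.1343) → (134.1378,146.8629) → (175.4899,146.8301).

Shape 2 is a regular polygon drawn with `<polygon>`. Its stroke #000000 means engrave at S341, F3142. After flipping Y the toolpath is (51.2484,211.5284) → (43.7851,180.3705) → (12.6272,187.8338) → (20.0905,218.9917) → (51.2484,211.5284), returning to the start.

Shape 3 is a regular polygon drawn with `<polygon>`. Its stroke #000000 means engrave at S341, F3142. After flipping Y the toolpath is (102.9290,134.7568) → (128.2618,91.0859) → (94.5566,53.4979) → (48.3928,73.9381) → (53.5672,124.1589) → (102.9290,134.7568), returning to the start.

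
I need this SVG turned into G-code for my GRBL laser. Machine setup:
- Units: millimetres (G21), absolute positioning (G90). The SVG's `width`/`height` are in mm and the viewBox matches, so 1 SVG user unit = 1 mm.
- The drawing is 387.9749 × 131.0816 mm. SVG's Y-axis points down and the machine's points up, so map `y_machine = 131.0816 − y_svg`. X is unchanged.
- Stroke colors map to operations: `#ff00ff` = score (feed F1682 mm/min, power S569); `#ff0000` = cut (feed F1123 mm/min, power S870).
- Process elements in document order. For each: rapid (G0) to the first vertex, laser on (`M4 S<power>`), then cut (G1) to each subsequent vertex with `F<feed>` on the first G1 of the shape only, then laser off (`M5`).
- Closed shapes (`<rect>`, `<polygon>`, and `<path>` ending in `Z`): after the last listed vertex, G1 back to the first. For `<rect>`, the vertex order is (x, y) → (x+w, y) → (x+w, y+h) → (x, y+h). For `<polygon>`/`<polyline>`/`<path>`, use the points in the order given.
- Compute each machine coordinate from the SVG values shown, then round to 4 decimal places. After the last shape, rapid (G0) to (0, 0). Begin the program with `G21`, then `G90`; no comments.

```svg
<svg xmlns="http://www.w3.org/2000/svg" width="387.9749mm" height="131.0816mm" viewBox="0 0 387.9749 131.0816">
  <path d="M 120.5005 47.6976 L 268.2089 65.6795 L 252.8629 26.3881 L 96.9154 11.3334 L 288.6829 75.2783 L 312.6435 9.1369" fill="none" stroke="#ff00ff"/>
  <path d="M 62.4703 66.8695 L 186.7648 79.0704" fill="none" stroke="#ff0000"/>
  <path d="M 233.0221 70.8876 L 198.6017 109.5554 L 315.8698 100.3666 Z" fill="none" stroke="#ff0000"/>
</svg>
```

G21
G90
G0 X120.5005 Y83.3840
M4 S569
G1 X268.2089 Y65.4021 F1682
G1 X252.8629 Y104.6935
G1 X96.9154 Y119.7482
G1 X288.6829 Y55.8033
G1 X312.6435 Y121.9447
M5
G0 X62.4703 Y64.2121
M4 S870
G1 X186.7648 Y52.0112 F1123
M5
G0 X233.0221 Y60.1940
M4 S870
G1 X198.6017 Y21.5262 F1123
G1 X315.8698 Y30.7150
G1 X233.0221 Y60.1940
M5
G0 X0.0000 Y0.0000

1 u = 1 mm; y_m = 131.0816 − y.

[1] `<path>` open polyline, #ff00ff→score S569 F1682: (120.5005,83.3840) → (268.2089,65.4021) → (252.8629,104.6935) → (96.9154,119.7482) → (288.6829,55.8033) → (312.6435,121.9447)

[2] `<path>` line segment, #ff0000→cut S870 F1123: (62.4703,64.2121) → (186.7648,52.0112)

[3] `<path>` closed polygon, #ff0000→cut S870 F1123: (233.0221,60.1940) → (198.6017,21.5262) → (315.8698,30.7150) → (233.0221,60.1940) (closed)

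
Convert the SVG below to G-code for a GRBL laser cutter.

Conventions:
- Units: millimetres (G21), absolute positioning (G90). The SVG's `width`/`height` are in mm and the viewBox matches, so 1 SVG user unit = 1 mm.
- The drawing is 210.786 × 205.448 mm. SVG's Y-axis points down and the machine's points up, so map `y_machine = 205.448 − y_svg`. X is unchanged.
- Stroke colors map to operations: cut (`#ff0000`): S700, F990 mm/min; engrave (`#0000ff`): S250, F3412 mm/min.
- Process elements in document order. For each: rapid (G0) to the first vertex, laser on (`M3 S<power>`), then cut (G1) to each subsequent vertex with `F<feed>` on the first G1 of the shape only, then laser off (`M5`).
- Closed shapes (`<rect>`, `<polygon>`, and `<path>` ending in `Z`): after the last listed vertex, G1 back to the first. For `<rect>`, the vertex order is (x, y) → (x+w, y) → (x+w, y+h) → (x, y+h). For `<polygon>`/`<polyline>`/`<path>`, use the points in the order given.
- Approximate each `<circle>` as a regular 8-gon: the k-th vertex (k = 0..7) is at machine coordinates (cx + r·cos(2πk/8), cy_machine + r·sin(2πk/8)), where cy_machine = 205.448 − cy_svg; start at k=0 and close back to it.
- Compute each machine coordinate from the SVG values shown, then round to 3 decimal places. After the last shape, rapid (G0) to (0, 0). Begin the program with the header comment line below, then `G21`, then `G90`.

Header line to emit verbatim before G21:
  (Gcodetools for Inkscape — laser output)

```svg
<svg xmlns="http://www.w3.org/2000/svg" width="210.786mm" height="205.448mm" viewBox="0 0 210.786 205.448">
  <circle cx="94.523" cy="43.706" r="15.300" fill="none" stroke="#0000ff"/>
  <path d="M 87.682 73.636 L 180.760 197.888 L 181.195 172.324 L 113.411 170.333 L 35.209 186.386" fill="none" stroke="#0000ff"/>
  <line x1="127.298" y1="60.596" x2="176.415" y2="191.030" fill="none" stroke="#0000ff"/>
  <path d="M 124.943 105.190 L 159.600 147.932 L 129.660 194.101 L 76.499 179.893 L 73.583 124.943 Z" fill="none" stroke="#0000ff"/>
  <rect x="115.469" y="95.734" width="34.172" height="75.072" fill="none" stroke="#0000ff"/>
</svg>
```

Since the viewBox matches the mm dimensions, user units are millimetres directly. The only transform is the Y-flip y_m = 205.448 − y_svg.

Shape 1 is a circle drawn with `<circle>`. Its stroke #0000ff means engrave at S250, F3412. After flipping Y the toolpath is (109.823,161.742) → (105.342,172.561) → (94.523,177.042) → (83.704,172.561) → (79.223,161.742) → (83.704,150.923) → (94.523,146.442) → (105.342,150.923) → (109.823,161.742), returning to the start.

Shape 2 is a open polyline drawn with `<path>`. Its stroke #0000ff means engrave at S250, F3412. After flipping Y the toolpath is (87.682,131.812) → (180.760,7.560) → (181.195,33.124) → (113.411,35.115) → (35.209,19.062).

Shape 3 is a line segment drawn with `<line>`. Its stroke #0000ff means engrave at S250, F3412. After flipping Y the toolpath is (127.298,144.852) → (176.415,14.418).

Shape 4 is a regular polygon drawn with `<path>`. Its stroke #0000ff means engrave at S250, F3412. After flipping Y the toolpath is (124.943,100.258) → (159.600,57.516) → (129.660,11.347) → (76.499,25.555) → (73.583,80.505) → (124.943,100.258), returning to the start.

Shape 5 is a rectangle drawn with `<rect>`. Its stroke #0000ff means engrave at S250, F3412. After flipping Y the toolpath is (115.469,109.714) → (149.641,109.714) → (149.641,34.642) → (115.469,34.642) → (115.469,109.714), returning to the start.

(Gcodetools for Inkscape — laser output)
G21
G90
G0 X109.823 Y161.742
M3 S250
G1 X105.342 Y172.561 F3412
G1 X94.523 Y177.042
G1 X83.704 Y172.561
G1 X79.223 Y161.742
G1 X83.704 Y150.923
G1 X94.523 Y146.442
G1 X105.342 Y150.923
G1 X109.823 Y161.742
M5
G0 X87.682 Y131.812
M3 S250
G1 X180.760 Y7.560 F3412
G1 X181.195 Y33.124
G1 X113.411 Y35.115
G1 X35.209 Y19.062
M5
G0 X127.298 Y144.852
M3 S250
G1 X176.415 Y14.418 F3412
M5
G0 X124.943 Y100.258
M3 S250
G1 X159.600 Y57.516 F3412
G1 X129.660 Y11.347
G1 X76.499 Y25.555
G1 X73.583 Y80.505
G1 X124.943 Y100.258
M5
G0 X115.469 Y109.714
M3 S250
G1 X149.641 Y109.714 F3412
G1 X149.641 Y34.642
G1 X115.469 Y34.642
G1 X115.469 Y109.714
M5
G0 X0.000 Y0.000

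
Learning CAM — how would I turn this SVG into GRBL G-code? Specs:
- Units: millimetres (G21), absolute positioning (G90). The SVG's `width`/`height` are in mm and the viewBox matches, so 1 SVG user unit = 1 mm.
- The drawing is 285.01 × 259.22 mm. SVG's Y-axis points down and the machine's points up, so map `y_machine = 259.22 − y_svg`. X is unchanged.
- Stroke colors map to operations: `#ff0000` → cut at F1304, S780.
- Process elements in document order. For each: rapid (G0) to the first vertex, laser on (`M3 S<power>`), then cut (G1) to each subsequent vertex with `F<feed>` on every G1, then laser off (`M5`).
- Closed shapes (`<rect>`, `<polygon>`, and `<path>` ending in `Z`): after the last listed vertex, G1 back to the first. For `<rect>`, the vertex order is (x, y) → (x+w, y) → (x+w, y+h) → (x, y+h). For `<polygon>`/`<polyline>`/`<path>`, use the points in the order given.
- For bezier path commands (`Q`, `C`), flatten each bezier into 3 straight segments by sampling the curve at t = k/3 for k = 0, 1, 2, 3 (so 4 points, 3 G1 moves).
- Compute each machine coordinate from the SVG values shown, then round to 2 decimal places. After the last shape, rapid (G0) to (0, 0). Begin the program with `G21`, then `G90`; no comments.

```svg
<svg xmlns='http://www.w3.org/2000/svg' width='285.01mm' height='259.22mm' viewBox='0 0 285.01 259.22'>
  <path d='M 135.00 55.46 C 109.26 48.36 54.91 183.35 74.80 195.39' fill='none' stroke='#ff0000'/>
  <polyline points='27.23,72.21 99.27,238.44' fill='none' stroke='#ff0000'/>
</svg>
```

G21
G90
G0 X135.00 Y203.76
M3 S780
G1 X103.53 Y173.31 F1304
G1 X75.85 Y107.04 F1304
G1 X74.80 Y63.83 F1304
M5
G0 X27.23 Y187.01
M3 S780
G1 X99.27 Y20.78 F1304
M5
G0 X0.00 Y0.00

Since the viewBox matches the mm dimensions, user units are millimetres directly. The only transform is the Y-flip y_m = 259.22 − y_svg.

Shape 1 is a cubic bezier drawn with `<path>`. Its stroke #ff0000 means cut at S780, F1304. After flipping Y the toolpath is (135.00,203.76) → (103.53,173.31) → (75.85,107.04) → (74.80,63.83).

Shape 2 is a line segment drawn with `<polyline>`. Its stroke #ff0000 means cut at S780, F1304. After flipping Y the toolpath is (27.23,187.01) → (99.27,20.78).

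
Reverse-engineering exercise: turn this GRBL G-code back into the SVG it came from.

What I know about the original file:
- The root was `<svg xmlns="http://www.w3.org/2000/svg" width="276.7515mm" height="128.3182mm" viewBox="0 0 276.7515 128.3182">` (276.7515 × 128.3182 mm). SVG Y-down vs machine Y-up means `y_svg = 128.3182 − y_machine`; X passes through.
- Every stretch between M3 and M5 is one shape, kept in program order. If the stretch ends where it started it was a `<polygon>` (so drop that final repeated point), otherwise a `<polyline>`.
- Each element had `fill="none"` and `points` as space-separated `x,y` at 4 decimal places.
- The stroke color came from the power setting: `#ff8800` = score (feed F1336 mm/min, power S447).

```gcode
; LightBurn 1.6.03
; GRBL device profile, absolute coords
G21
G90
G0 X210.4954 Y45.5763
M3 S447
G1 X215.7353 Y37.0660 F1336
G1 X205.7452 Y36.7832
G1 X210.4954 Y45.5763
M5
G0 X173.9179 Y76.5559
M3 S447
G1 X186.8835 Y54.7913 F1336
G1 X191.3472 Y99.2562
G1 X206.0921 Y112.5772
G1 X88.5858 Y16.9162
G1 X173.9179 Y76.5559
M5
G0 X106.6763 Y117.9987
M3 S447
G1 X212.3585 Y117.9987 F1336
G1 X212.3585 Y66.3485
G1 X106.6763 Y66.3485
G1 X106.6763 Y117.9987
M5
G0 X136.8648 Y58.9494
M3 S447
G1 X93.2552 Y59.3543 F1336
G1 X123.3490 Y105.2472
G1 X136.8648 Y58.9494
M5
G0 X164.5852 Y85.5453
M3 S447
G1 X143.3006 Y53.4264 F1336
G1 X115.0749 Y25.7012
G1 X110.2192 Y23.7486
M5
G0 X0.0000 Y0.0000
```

<svg xmlns="http://www.w3.org/2000/svg" width="276.7515mm" height="128.3182mm" viewBox="0 0 276.7515 128.3182">
  <polygon points="210.4954,82.7419 215.7353,91.2522 205.7452,91.5350" fill="none" stroke="#ff8800"/>
  <polygon points="173.9179,51.7623 186.8835,73.5269 191.3472,29.0620 206.0921,15.7410 88.5858,111.4020" fill="none" stroke="#ff8800"/>
  <polygon points="106.6763,10.3195 212.3585,10.3195 212.3585,61.9697 106.6763,61.9697" fill="none" stroke="#ff8800"/>
  <polygon points="136.8648,69.3688 93.2552,68.9639 123.3490,23.0710" fill="none" stroke="#ff8800"/>
  <polyline points="164.5852,42.7729 143.3006,74.8918 115.0749,102.6170 110.2192,104.5696" fill="none" stroke="#ff8800"/>
</svg>

y_svg = 128.3182 − y_m. Every run uses S447, so all elements get stroke `#ff8800` (score).

[1] closed run; points: 210.4954,82.7419 215.7353,91.2522 205.7452,91.5350

[2] closed run; points: 173.9179,51.7623 186.8835,73.5269 191.3472,29.0620 206.0921,15.7410 88.5858,111.4020

[3] closed run; points: 106.6763,10.3195 212.3585,10.3195 212.3585,61.9697 106.6763,61.9697

[4] closed run; points: 136.8648,69.3688 93.2552,68.9639 123.3490,23.0710

[5] open run; points: 164.5852,42.7729 143.3006,74.8918 115.0749,102.6170 110.2192,104.5696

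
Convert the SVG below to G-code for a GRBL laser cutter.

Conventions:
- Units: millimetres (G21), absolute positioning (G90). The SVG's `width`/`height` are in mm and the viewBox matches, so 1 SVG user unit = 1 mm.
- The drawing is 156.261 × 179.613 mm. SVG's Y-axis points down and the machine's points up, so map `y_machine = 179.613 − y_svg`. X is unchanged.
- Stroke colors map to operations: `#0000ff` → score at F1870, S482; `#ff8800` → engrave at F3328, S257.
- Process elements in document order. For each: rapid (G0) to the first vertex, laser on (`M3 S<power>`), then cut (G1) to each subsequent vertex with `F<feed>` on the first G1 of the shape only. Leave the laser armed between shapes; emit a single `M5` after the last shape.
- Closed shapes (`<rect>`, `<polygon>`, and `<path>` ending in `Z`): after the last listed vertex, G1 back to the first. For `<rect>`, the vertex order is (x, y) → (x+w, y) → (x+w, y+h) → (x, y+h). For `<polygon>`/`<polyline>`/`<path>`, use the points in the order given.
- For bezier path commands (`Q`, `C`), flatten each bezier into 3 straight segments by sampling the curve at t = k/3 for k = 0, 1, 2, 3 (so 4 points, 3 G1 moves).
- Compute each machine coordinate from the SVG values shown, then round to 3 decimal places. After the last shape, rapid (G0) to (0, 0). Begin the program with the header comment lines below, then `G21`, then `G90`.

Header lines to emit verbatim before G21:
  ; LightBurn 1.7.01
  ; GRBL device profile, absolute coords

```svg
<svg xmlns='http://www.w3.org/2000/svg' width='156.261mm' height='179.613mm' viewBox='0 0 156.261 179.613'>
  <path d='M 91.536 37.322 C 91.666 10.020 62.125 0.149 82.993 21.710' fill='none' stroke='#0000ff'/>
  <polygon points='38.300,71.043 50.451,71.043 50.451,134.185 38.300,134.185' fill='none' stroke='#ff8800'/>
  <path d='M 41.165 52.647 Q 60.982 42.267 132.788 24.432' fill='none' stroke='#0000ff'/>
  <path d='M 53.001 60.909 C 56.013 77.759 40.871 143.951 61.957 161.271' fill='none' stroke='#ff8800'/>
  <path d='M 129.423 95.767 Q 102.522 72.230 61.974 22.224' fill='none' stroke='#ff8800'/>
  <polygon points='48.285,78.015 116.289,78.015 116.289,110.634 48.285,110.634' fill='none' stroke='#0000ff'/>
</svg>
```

1 u = 1 mm; y_m = 179.613 − y.

[1] `<path>` cubic bezier, #0000ff→score S482 F1870: (91.536,142.291) → (84.742,163.264) → (75.962,169.505) → (82.993,157.903)

[2] `<polygon>` rectangle, #ff8800→engrave S257 F3328: (38.300,108.570) → (50.451,108.570) → (50.451,45.428) → (38.300,45.428) → (38.300,108.570) (closed)

[3] `<path>` quadratic bezier, #0000ff→score S482 F1870: (41.165,126.966) → (60.153,134.714) → (90.694,144.119) → (132.788,155.181)

[4] `<path>` cubic bezier, #ff8800→engrave S257 F3328: (53.001,118.704) → (51.976,89.044) → (50.933,48.315) → (61.957,18.342)

[5] `<path>` quadratic bezier, #ff8800→engrave S257 F3328: (129.423,83.846) → (109.973,102.478) → (87.490,126.993) → (61.974,157.389)

[6] `<polygon>` rectangle, #0000ff→score S482 F1870: (48.285,101.598) → (116.289,101.598) → (116.289,68.979) → (48.285,68.979) → (48.285,101.598) (closed)

; LightBurn 1.7.01
; GRBL device profile, absolute coords
G21
G90
G0 X91.536 Y142.291
M3 S482
G1 X84.742 Y163.264 F1870
G1 X75.962 Y169.505
G1 X82.993 Y157.903
G0 X38.300 Y108.570
M3 S257
G1 X50.451 Y108.570 F3328
G1 X50.451 Y45.428
G1 X38.300 Y45.428
G1 X38.300 Y108.570
G0 X41.165 Y126.966
M3 S482
G1 X60.153 Y134.714 F1870
G1 X90.694 Y144.119
G1 X132.788 Y155.181
G0 X53.001 Y118.704
M3 S257
G1 X51.976 Y89.044 F3328
G1 X50.933 Y48.315
G1 X61.957 Y18.342
G0 X129.423 Y83.846
M3 S257
G1 X109.973 Y102.478 F3328
G1 X87.490 Y126.993
G1 X61.974 Y157.389
G0 X48.285 Y101.598
M3 S482
G1 X116.289 Y101.598 F1870
G1 X116.289 Y68.979
G1 X48.285 Y68.979
G1 X48.285 Y101.598
M5
G0 X0.000 Y0.000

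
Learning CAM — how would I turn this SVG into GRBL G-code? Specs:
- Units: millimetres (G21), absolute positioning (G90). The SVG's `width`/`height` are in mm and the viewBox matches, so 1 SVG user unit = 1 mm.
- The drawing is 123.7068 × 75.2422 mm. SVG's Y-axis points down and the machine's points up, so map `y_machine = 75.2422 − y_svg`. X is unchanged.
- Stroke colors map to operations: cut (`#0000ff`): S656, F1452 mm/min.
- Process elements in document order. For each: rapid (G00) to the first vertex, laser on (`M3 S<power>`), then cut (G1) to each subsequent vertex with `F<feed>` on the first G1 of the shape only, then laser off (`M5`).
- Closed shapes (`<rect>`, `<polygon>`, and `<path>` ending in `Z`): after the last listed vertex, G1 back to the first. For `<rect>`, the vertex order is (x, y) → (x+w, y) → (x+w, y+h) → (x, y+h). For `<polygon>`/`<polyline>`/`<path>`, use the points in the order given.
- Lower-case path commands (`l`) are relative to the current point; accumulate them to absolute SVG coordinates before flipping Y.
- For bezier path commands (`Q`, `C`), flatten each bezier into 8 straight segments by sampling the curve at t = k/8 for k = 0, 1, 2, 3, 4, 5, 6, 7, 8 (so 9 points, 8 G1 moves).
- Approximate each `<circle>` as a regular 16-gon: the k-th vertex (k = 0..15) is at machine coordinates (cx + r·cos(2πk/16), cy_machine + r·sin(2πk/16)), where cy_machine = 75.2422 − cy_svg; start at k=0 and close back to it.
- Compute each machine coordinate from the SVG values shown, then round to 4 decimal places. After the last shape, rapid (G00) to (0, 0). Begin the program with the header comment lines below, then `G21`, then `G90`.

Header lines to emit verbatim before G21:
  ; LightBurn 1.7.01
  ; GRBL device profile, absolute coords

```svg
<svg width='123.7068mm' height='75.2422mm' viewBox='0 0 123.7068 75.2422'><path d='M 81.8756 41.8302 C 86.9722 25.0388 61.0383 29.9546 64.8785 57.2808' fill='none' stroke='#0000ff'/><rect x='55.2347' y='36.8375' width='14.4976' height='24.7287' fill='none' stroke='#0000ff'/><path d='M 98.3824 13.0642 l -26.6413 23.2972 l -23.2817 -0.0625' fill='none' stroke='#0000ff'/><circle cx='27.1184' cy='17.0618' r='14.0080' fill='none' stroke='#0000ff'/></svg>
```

; LightBurn 1.7.01
; GRBL device profile, absolute coords
G21
G90
G00 X81.8756 Y33.4120
M3 S656
G1 X82.4510 Y38.6899 F1452
G1 X80.8299 Y41.9245
G1 X77.7248 Y43.1075
G1 X73.8482 Y42.2308
G1 X69.9127 Y39.2861
G1 X66.6309 Y34.2651
G1 X64.7153 Y27.1596
G1 X64.8785 Y17.9614
M5
G00 X55.2347 Y38.4047
M3 S656
G1 X69.7323 Y38.4047 F1452
G1 X69.7323 Y13.6760
G1 X55.2347 Y13.6760
G1 X55.2347 Y38.4047
M5
G00 X98.3824 Y62.1780
M3 S656
G1 X71.7411 Y38.8808 F1452
G1 X48.4594 Y38.9433
M5
G00 X41.1264 Y58.1804
M3 S656
G1 X40.0601 Y63.5410 F1452
G1 X37.0236 Y68.0856
G1 X32.4790 Y71.1221
G1 X27.1184 Y72.1884
G1 X21.7578 Y71.1221
G1 X17.2132 Y68.0856
G1 X14.1767 Y63.5410
G1 X13.1104 Y58.1804
G1 X14.1767 Y52.8198
G1 X17.2132 Y48.2752
G1 X21.7578 Y45.2387
G1 X27.1184 Y44.1724
G1 X32.4790 Y45.2387
G1 X37.0236 Y48.2752
G1 X40.0601 Y52.8198
G1 X41.1264 Y58.1804
M5
G00 X0.0000 Y0.0000

Since the viewBox matches the mm dimensions, user units are millimetres directly. The only transform is the Y-flip y_m = 75.2422 − y_svg.

Shape 1 is a cubic bezier drawn with `<path>`. Its stroke #0000ff means cut at S656, F1452. After flipping Y the toolpath is (81.8756,33.4120) → (82.4510,38.6899) → (80.8299,41.9245) → (77.7248,43.1075) → (73.8482,42.2308) → (69.9127,39.2861) → (66.6309,34.2651) → (64.7153,27.1596) → (64.8785,17.9614).

Shape 2 is a rectangle drawn with `<rect>`. Its stroke #0000ff means cut at S656, F1452. After flipping Y the toolpath is (55.2347,38.4047) → (69.7323,38.4047) → (69.7323,13.6760) → (55.2347,13.6760) → (55.2347,38.4047), returning to the start.

Shape 3 is a open polyline drawn with `<path>`. Its stroke #0000ff means cut at S656, F1452. After flipping Y the toolpath is (98.3824,62.1780) → (71.7411,38.8808) → (48.4594,38.9433).

Shape 4 is a circle drawn with `<circle>`. Its stroke #0000ff means cut at S656, F1452. After flipping Y the toolpath is (41.1264,58.1804) → (40.0601,63.5410) → (37.0236,68.0856) → (32.4790,71.1221) → (27.1184,72.1884) → (21.7578,71.1221) → (17.2132,68.0856) → (14.1767,63.5410) → (13.1104,58.1804) → (14.1767,52.8198) → (17.2132,48.2752) → (21.7578,45.2387) → (27.1184,44.1724) → (32.4790,45.2387) → (37.0236,48.2752) → (40.0601,52.8198) → (41.1264,58.1804), returning to the start.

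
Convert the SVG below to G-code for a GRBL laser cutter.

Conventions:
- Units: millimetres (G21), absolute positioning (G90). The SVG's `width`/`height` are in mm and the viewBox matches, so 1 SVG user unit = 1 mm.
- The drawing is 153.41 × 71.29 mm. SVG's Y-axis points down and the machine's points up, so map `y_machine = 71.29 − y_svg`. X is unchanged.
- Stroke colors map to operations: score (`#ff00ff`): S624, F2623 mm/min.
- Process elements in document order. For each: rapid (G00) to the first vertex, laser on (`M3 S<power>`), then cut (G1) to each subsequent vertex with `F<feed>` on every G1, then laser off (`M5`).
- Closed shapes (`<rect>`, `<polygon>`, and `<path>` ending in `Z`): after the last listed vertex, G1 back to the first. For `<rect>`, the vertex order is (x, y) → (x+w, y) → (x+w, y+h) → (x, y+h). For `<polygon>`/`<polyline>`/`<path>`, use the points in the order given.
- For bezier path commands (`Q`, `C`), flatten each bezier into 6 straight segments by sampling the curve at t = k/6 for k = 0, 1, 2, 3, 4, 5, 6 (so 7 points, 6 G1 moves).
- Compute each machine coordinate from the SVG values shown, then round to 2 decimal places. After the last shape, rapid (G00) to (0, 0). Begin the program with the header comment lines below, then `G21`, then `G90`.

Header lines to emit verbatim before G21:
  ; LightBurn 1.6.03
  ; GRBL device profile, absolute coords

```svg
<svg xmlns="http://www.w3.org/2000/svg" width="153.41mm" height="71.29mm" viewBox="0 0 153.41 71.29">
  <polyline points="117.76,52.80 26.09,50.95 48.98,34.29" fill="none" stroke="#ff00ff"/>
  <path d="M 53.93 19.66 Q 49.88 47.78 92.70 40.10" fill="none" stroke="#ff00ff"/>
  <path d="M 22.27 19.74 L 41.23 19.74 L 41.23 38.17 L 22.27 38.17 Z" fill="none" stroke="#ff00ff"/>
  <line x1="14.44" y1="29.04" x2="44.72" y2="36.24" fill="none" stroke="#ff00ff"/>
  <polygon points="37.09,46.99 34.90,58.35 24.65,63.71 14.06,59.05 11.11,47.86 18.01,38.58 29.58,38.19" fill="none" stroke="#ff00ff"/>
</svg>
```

viewBox `0 0 153.41 71.29` with mm width/height → 1 unit = 1 mm. Flip: y_m = 71.29 − y_svg.

**Shape 1** — `<polyline>` open polyline, stroke `#ff00ff` → score (S624, F2623). Machine vertices: (117.76,18.49) → (26.09,20.34) → (48.98,37.00). Open path.

**Shape 2** — `<path>` quadratic bezier, stroke `#ff00ff` → score (S624, F2623). Control points (SVG): P0=(53.93,19.66), P1=(49.88,47.78), P2=(92.70,40.10); sampled at t=k/6. Machine vertices: (53.93,51.63) → (53.88,43.25) → (56.44,36.86) → (61.60,32.46) → (69.36,30.05) → (79.73,29.62) → (92.70,31.19). Open path.

**Shape 3** — `<path>` rectangle, stroke `#ff00ff` → score (S624, F2623). Machine vertices: (22.27,51.55) → (41.23,51.55) → (41.23,33.12) → (22.27,33.12) → (22.27,51.55). Closed: final G1 returns to the first vertex.

**Shape 4** — `<line>` line segment, stroke `#ff00ff` → score (S624, F2623). Machine vertices: (14.44,42.25) → (44.72,35.05). Open path.

**Shape 5** — `<polygon>` regular polygon, stroke `#ff00ff` → score (S624, F2623). Machine vertices: (37.09,24.30) → (34.90,12.94) → (24.65,7.58) → (14.06,12.24) → (11.11,23.43) → (18.01,32.71) → (29.58,33.10) → (37.09,24.30). Closed: final G1 returns to the first vertex.

; LightBurn 1.6.03
; GRBL device profile, absolute coords
G21
G90
G00 X117.76 Y18.49
M3 S624
G1 X26.09 Y20.34 F2623
G1 X48.98 Y37.00 F2623
M5
G00 X53.93 Y51.63
M3 S624
G1 X53.88 Y43.25 F2623
G1 X56.44 Y36.86 F2623
G1 X61.60 Y32.46 F2623
G1 X69.36 Y30.05 F2623
G1 X79.73 Y29.62 F2623
G1 X92.70 Y31.19 F2623
M5
G00 X22.27 Y51.55
M3 S624
G1 X41.23 Y51.55 F2623
G1 X41.23 Y33.12 F2623
G1 X22.27 Y33.12 F2623
G1 X22.27 Y51.55 F2623
M5
G00 X14.44 Y42.25
M3 S624
G1 X44.72 Y35.05 F2623
M5
G00 X37.09 Y24.30
M3 S624
G1 X34.90 Y12.94 F2623
G1 X24.65 Y7.58 F2623
G1 X14.06 Y12.24 F2623
G1 X11.11 Y23.43 F2623
G1 X18.01 Y32.71 F2623
G1 X29.58 Y33.10 F2623
G1 X37.09 Y24.30 F2623
M5
G00 X0.00 Y0.00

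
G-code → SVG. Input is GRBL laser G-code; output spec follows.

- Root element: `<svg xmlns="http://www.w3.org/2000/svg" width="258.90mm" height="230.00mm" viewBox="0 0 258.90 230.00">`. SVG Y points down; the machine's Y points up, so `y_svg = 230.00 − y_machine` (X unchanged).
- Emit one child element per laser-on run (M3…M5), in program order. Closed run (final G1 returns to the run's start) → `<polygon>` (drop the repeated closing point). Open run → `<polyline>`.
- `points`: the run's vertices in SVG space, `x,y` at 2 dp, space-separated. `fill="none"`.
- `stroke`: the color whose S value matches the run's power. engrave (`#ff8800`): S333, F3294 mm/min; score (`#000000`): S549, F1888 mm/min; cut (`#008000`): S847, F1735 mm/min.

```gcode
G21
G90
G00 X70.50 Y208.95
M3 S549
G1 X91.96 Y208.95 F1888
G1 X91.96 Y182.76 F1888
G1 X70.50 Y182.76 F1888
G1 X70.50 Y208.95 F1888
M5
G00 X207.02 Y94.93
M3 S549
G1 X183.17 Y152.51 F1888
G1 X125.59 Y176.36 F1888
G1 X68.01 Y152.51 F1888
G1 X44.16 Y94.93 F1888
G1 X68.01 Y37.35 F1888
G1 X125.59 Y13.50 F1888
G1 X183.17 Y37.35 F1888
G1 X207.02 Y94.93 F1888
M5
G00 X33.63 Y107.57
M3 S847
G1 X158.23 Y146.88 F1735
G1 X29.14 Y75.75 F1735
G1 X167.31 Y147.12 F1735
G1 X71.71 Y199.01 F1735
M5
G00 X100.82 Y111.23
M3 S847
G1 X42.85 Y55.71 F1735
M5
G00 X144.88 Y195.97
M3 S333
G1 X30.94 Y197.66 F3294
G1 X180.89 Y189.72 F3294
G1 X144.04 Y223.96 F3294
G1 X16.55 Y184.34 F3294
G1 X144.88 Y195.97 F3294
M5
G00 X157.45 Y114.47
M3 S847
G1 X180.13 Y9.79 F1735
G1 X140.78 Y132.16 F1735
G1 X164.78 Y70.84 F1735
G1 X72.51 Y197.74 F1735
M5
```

<svg xmlns="http://www.w3.org/2000/svg" width="258.90mm" height="230.00mm" viewBox="0 0 258.90 230.00">
  <polygon points="70.50,21.05 91.96,21.05 91.96,47.24 70.50,47.24" fill="none" stroke="#000000"/>
  <polygon points="207.02,135.07 183.17,77.49 125.59,53.64 68.01,77.49 44.16,135.07 68.01,192.65 125.59,216.50 183.17,192.65" fill="none" stroke="#000000"/>
  <polyline points="33.63,122.43 158.23,83.12 29.14,154.25 167.31,82.88 71.71,30.99" fill="none" stroke="#008000"/>
  <polyline points="100.82,118.77 42.85,174.29" fill="none" stroke="#008000"/>
  <polygon points="144.88,34.03 30.94,32.34 180.89,40.28 144.04,6.04 16.55,45.66" fill="none" stroke="#ff8800"/>
  <polyline points="157.45,115.53 180.13,220.21 140.78,97.84 164.78,159.16 72.51,32.26" fill="none" stroke="#008000"/>
</svg>

Each laser-on run becomes one SVG element. Flip Y back into SVG space with y_svg = 230.00 − y_machine.

Run 1: the run's S549 means `#000000` (score). The run returns to its start, so emit a `<polygon>` with points (Y-flipped): 70.50,21.05 91.96,21.05 91.96,47.24 70.50,47.24.

Run 2: S549 ⇒ score layer `#000000`. The run returns to its start, so emit a `<polygon>` with points (Y-flipped): 207.02,135.07 183.17,77.49 125.59,53.64 68.01,77.49 44.16,135.07 68.01,192.65 125.59,216.50 183.17,192.65.

Run 3: the run's S847 means `#008000` (cut). The run is open, so emit a `<polyline>` with points (Y-flipped): 33.63,122.43 158.23,83.12 29.14,154.25 167.31,82.88 71.71,30.99.

Run 4: S847 ⇒ cut layer `#008000`. The run is open, so emit a `<polyline>` with points (Y-flipped): 100.82,118.77 42.85,174.29.

Run 5: the run's S333 means `#ff8800` (engrave). The run returns to its start, so emit a `<polygon>` with points (Y-flipped): 144.88,34.03 30.94,32.34 180.89,40.28 144.04,6.04 16.55,45.66.

Run 6: power S847 maps to stroke `#008000` (cut). The run is open, so emit a `<polyline>` with points (Y-flipped): 157.45,115.53 180.13,220.21 140.78,97.84 164.78,159.16 72.51,32.26.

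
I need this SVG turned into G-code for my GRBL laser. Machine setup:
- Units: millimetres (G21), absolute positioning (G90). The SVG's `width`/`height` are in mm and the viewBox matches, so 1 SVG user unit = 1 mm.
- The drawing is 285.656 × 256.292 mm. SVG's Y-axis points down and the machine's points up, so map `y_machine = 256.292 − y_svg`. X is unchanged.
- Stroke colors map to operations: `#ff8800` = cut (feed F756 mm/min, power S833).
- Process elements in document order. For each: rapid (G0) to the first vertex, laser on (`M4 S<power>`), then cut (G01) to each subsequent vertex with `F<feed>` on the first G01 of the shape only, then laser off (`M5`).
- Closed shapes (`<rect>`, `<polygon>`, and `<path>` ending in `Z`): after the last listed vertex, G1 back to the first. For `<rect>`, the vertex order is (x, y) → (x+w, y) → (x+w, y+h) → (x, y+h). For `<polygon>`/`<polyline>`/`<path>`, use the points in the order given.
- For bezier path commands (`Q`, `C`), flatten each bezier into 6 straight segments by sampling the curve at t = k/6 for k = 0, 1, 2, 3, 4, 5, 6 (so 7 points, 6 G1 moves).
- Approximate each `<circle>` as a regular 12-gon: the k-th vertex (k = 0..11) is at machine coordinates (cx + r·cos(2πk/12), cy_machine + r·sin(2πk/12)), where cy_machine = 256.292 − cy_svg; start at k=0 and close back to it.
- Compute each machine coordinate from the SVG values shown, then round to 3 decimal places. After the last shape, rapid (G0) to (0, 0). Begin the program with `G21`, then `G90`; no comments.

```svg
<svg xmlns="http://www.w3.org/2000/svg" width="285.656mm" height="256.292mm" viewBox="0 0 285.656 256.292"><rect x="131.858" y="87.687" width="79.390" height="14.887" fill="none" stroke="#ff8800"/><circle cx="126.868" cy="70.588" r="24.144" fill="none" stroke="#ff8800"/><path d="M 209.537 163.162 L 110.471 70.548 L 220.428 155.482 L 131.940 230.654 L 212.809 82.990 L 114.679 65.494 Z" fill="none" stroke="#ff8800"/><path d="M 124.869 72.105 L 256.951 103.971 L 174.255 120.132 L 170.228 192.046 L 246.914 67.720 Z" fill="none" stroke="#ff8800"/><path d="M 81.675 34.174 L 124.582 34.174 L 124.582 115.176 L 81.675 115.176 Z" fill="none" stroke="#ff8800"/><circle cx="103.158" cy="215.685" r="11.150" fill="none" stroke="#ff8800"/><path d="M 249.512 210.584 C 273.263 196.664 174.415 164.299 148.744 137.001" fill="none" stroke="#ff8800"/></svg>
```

1 u = 1 mm; y_m = 256.292 − y.

[1] `<rect>` rectangle, #ff8800→cut S833 F756: (131.858,168.605) → (211.248,168.605) → (211.248,153.718) → (131.858,153.718) → (131.858,168.605) (closed)

[2] `<circle>` circle, #ff8800→cut S833 F756: (151.012,185.704) → (147.777,197.776) → (138.940,206.613) → (126.868,209.848) → (114.796,206.613) → (105.959,197.776) → (102.724,185.704) → (105.959,173.632) → (114.796,164.795) → (126.868,161.560) → (138.940,164.795) → (147.777,173.632) → (151.012,185.704) (closed)

[3] `<path>` closed polygon, #ff8800→cut S833 F756: (209.537,93.130) → (110.471,185.744) → (220.428,100.810) → (131.940,25.638) → (212.809,173.302) → (114.679,190.798) → (209.537,93.130) (closed)

[4] `<path>` closed polygon, #ff8800→cut S833 F756: (124.869,184.187) → (256.951,152.321) → (174.255,136.160) → (170.228,64.246) → (246.914,188.572) → (124.869,184.187) (closed)

[5] `<path>` rectangle, #ff8800→cut S833 F756: (81.675,222.118) → (124.582,222.118) → (124.582,141.116) → (81.675,141.116) → (81.675,222.118) (closed)

[6] `<circle>` circle, #ff8800→cut S833 F756: (114.308,40.607) → (112.814,46.182) → (108.733,50.263) → (103.158,51.757) → (97.583,50.263) → (93.502,46.182) → (92.008,40.607) → (93.502,35.032) → (97.583,30.951) → (103.158,29.457) → (108.733,30.951) → (112.814,35.032) → (114.308,40.607) (closed)

[7] `<path>` cubic bezier, #ff8800→cut S833 F756: (249.512,45.708) → (252.077,54.096) → (239.648,64.906) → (217.661,77.483) → (191.556,91.175) → (166.771,105.329) → (148.744,119.291)

G21
G90
G0 X131.858 Y168.605
M4 S833
G01 X211.248 Y168.605 F756
G01 X211.248 Y153.718
G01 X131.858 Y153.718
G01 X131.858 Y168.605
M5
G0 X151.012 Y185.704
M4 S833
G01 X147.777 Y197.776 F756
G01 X138.940 Y206.613
G01 X126.868 Y209.848
G01 X114.796 Y206.613
G01 X105.959 Y197.776
G01 X102.724 Y185.704
G01 X105.959 Y173.632
G01 X114.796 Y164.795
G01 X126.868 Y161.560
G01 X138.940 Y164.795
G01 X147.777 Y173.632
G01 X151.012 Y185.704
M5
G0 X209.537 Y93.130
M4 S833
G01 X110.471 Y185.744 F756
G01 X220.428 Y100.810
G01 X131.940 Y25.638
G01 X212.809 Y173.302
G01 X114.679 Y190.798
G01 X209.537 Y93.130
M5
G0 X124.869 Y184.187
M4 S833
G01 X256.951 Y152.321 F756
G01 X174.255 Y136.160
G01 X170.228 Y64.246
G01 X246.914 Y188.572
G01 X124.869 Y184.187
M5
G0 X81.675 Y222.118
M4 S833
G01 X124.582 Y222.118 F756
G01 X124.582 Y141.116
G01 X81.675 Y141.116
G01 X81.675 Y222.118
M5
G0 X114.308 Y40.607
M4 S833
G01 X112.814 Y46.182 F756
G01 X108.733 Y50.263
G01 X103.158 Y51.757
G01 X97.583 Y50.263
G01 X93.502 Y46.182
G01 X92.008 Y40.607
G01 X93.502 Y35.032
G01 X97.583 Y30.951
G01 X103.158 Y29.457
G01 X108.733 Y30.951
G01 X112.814 Y35.032
G01 X114.308 Y40.607
M5
G0 X249.512 Y45.708
M4 S833
G01 X252.077 Y54.096 F756
G01 X239.648 Y64.906
G01 X217.661 Y77.483
G01 X191.556 Y91.175
G01 X166.771 Y105.329
G01 X148.744 Y119.291
M5
G0 X0.000 Y0.000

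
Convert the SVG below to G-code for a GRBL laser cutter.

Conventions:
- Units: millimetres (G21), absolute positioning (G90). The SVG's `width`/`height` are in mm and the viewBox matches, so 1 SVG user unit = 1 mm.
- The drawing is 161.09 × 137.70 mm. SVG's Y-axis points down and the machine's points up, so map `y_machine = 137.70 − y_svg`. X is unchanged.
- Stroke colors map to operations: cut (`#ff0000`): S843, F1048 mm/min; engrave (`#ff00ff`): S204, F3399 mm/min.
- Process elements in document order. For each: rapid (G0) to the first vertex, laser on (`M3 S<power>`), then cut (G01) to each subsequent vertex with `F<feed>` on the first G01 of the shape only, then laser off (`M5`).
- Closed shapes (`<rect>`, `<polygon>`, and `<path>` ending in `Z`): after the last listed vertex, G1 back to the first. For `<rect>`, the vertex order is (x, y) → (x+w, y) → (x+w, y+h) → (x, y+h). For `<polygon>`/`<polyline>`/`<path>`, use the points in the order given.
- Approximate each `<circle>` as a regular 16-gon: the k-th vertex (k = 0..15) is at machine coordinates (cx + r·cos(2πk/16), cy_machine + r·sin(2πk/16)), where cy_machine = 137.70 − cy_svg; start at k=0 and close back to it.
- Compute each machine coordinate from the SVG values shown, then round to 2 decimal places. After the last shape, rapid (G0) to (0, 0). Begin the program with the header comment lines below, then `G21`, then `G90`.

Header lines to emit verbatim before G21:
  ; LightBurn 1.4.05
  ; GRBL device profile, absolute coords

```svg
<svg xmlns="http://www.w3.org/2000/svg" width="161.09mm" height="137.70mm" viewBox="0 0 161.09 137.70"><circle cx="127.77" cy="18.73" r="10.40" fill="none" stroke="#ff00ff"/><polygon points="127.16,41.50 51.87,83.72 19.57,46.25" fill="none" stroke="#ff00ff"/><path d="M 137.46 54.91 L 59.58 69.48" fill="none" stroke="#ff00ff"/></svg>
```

Since the viewBox matches the mm dimensions, user units are millimetres directly. The only transform is the Y-flip y_m = 137.70 − y_svg.

Shape 1 is a circle drawn with `<circle>`. Its stroke #ff00ff means engrave at S204, F3399. After flipping Y the toolpath is (138.17,118.97) → (137.38,122.95) → (135.12,126.32) → (131.75,128.58) → (127.77,129.37) → (123.79,128.58) → (120.42,126.32) → (118.16,122.95) → (117.37,118.97) → (118.16,114.99) → (120.42,111.62) → (123.79,109.36) → (127.77,108.57) → (131.75,109.36) → (135.12,111.62) → (137.38,114.99) → (138.17,118.97), returning to the start.

Shape 2 is a closed polygon drawn with `<polygon>`. Its stroke #ff00ff means engrave at S204, F3399. After flipping Y the toolpath is (127.16,96.20) → (51.87,53.98) → (19.57,91.45) → (127.16,96.20), returning to the start.

Shape 3 is a line segment drawn with `<path>`. Its stroke #ff00ff means engrave at S204, F3399. After flipping Y the toolpath is (137.46,82.79) → (59.58,68.22).

; LightBurn 1.4.05
; GRBL device profile, absolute coords
G21
G90
G0 X138.17 Y118.97
M3 S204
G01 X137.38 Y122.95 F3399
G01 X135.12 Y126.32
G01 X131.75 Y128.58
G01 X127.77 Y129.37
G01 X123.79 Y128.58
G01 X120.42 Y126.32
G01 X118.16 Y122.95
G01 X117.37 Y118.97
G01 X118.16 Y114.99
G01 X120.42 Y111.62
G01 X123.79 Y109.36
G01 X127.77 Y108.57
G01 X131.75 Y109.36
G01 X135.12 Y111.62
G01 X137.38 Y114.99
G01 X138.17 Y118.97
M5
G0 X127.16 Y96.20
M3 S204
G01 X51.87 Y53.98 F3399
G01 X19.57 Y91.45
G01 X127.16 Y96.20
M5
G0 X137.46 Y82.79
M3 S204
G01 X59.58 Y68.22 F3399
M5
G0 X0.00 Y0.00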